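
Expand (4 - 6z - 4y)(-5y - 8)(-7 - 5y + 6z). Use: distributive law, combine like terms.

76y - 200y² - 378yz + 224 - 528z - 30y²z + 180yz² + 288z² - 100y³

(4 - 6z - 4y)(-5y - 8)(-7 - 5y + 6z)
= (-20y - 32 + 30yz + 48z + 20y² + 32y)(-7 - 5y + 6z)    [distributive law]
= (12y - 32 + 30yz + 48z + 20y²)(-7 - 5y + 6z)    [combine like terms]
= -84y - 60y² + 72yz + 224 + 160y - 192z - 210yz - 150y²z + 180yz² - 336z - 240yz + 288z² - 140y² - 100y³ + 120y²z    [distributive law]
= 76y - 200y² - 378yz + 224 - 528z - 30y²z + 180yz² + 288z² - 100y³    [combine like terms]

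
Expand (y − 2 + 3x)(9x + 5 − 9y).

(y − 2 + 3x)(9x + 5 − 9y)
= 9xy + 5y − 9y² − 18x − 10 + 18y + 27x² + 15x − 27xy    [distributive law]
= −18xy + 23y − 9y² − 3x − 10 + 27x²    [combine like terms]

−18xy + 23y − 9y² − 3x − 10 + 27x²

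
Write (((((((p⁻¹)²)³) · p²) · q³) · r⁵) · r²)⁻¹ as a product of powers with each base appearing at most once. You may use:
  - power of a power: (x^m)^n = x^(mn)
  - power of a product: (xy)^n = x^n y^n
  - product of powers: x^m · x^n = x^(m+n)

p⁴·q⁻³·r⁻⁷

(((((((p⁻¹)²)³) · p²) · q³) · r⁵) · r²)⁻¹
= (((((((p⁻¹)²)³) · p²) · q³) · r⁵)⁻¹) · ((r²)⁻¹)    [power of a product]
= (((((((p⁻¹)²)³) · p²) · q³)⁻¹) · ((r⁵)⁻¹)) · ((r²)⁻¹)    [power of a product]
= (((((((p⁻¹)²)³) · p²)⁻¹) · ((q³)⁻¹)) · ((r⁵)⁻¹)) · ((r²)⁻¹)    [power of a product]
= (((((((p⁻¹)²)³)⁻¹) · ((p²)⁻¹)) · ((q³)⁻¹)) · ((r⁵)⁻¹)) · ((r²)⁻¹)    [power of a product]
= ((((((p⁻¹)²)⁻³) · ((p²)⁻¹)) · ((q³)⁻¹)) · ((r⁵)⁻¹)) · ((r²)⁻¹)    [power of a power]
= (((((p⁻¹)⁻⁶) · ((p²)⁻¹)) · ((q³)⁻¹)) · ((r⁵)⁻¹)) · ((r²)⁻¹)    [power of a power]
= (((p⁶ · ((p²)⁻¹)) · ((q³)⁻¹)) · ((r⁵)⁻¹)) · ((r²)⁻¹)    [power of a power]
= (((p⁶ · p⁻²) · ((q³)⁻¹)) · ((r⁵)⁻¹)) · ((r²)⁻¹)    [power of a power]
= ((p⁴ · ((q³)⁻¹)) · ((r⁵)⁻¹)) · ((r²)⁻¹)    [product of powers]
= ((p⁴ · q⁻³) · ((r⁵)⁻¹)) · ((r²)⁻¹)    [power of a power]
= ((p⁴ · q⁻³) · r⁻⁵) · ((r²)⁻¹)    [power of a power]
= ((p⁴ · q⁻³) · r⁻⁵) · r⁻²    [power of a power]
= p⁴·q⁻³·r⁻⁷    [product of powers]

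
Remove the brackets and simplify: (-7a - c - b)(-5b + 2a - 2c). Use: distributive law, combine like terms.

(-7a - c - b)(-5b + 2a - 2c)
= 35ab - 14a^2 + 14ac + 5bc - 2ac + 2c^2 + 5b^2 - 2ab + 2bc    [distributive law]
= 33ab - 14a^2 + 12ac + 7bc + 2c^2 + 5b^2    [combine like terms]

33ab - 14a^2 + 12ac + 7bc + 2c^2 + 5b^2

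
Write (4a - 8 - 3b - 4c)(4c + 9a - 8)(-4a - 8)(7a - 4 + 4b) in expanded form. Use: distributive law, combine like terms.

560a^3c + 800a^2c + 656a^2bc - 640ac + 1120abc - 1008a^4 + 1472a^3 + 180a^3b + 3520a^2 + 920a^2b - 5888a + 480ab + 2048 - 1280b + 192ab^2c - 384bc + 384b^2c + 432a^2b^2 + 480ab^2 - 768b^2 + 448a^2c^2 + 640ac^2 + 256abc^2 - 512c^2 + 512bc^2

(4a - 8 - 3b - 4c)(4c + 9a - 8)(-4a - 8)(7a - 4 + 4b)
= (16ac + 36a^2 - 32a - 32c - 72a + 64 - 12bc - 27ab + 24b - 16c^2 - 36ac + 32c)(-4a - 8)(7a - 4 + 4b)    [distributive law]
= (-20ac + 36a^2 - 104a + 64 - 12bc - 27ab + 24b - 16c^2)(-4a - 8)(7a - 4 + 4b)    [combine like terms]
= (80a^2c + 160ac - 144a^3 - 288a^2 + 416a^2 + 832a - 256a - 512 + 48abc + 96bc + 108a^2b + 216ab - 96ab - 192b + 64ac^2 + 128c^2)(7a - 4 + 4b)    [distributive law]
= (80a^2c + 160ac - 144a^3 + 128a^2 + 576a - 512 + 48abc + 96bc + 108a^2b + 120ab - 192b + 64ac^2 + 128c^2)(7a - 4 + 4b)    [combine like terms]
= 560a^3c - 320a^2c + 320a^2bc + 1120a^2c - 640ac + 640abc - 1008a^4 + 576a^3 - 576a^3b + 896a^3 - 512a^2 + 512a^2b + 4032a^2 - 2304a + 2304ab - 3584a + 2048 - 2048b + 336a^2bc - 192abc + 192ab^2c + 672abc - 384bc + 384b^2c + 756a^3b - 432a^2b + 432a^2b^2 + 840a^2b - 480ab + 480ab^2 - 1344ab + 768b - 768b^2 + 448a^2c^2 - 256ac^2 + 256abc^2 + 896ac^2 - 512c^2 + 512bc^2    [distributive law]
= 560a^3c + 800a^2c + 656a^2bc - 640ac + 1120abc - 1008a^4 + 1472a^3 + 180a^3b + 3520a^2 + 920a^2b - 5888a + 480ab + 2048 - 1280b + 192ab^2c - 384bc + 384b^2c + 432a^2b^2 + 480ab^2 - 768b^2 + 448a^2c^2 + 640ac^2 + 256abc^2 - 512c^2 + 512bc^2    [combine like terms]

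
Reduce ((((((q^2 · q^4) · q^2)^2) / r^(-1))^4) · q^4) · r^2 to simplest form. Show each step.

((((((q^2 · q^4) · q^2)^2) / r^(-1))^4) · q^4) · r^2
= ((((((q^2 · q^4) · q^2)^2)^4) / ((r^(-1))^4)) · q^4) · r^2    [power of a quotient]
= (((((q^2 · q^4) · q^2)^8) / ((r^(-1))^4)) · q^4) · r^2    [power of a power]
= (((((q^2 · q^4)^8) · ((q^2)^8)) / ((r^(-1))^4)) · q^4) · r^2    [power of a product]
= ((((((q^2)^8) · ((q^4)^8)) · ((q^2)^8)) / ((r^(-1))^4)) · q^4) · r^2    [power of a product]
= ((((q^16 · ((q^4)^8)) · ((q^2)^8)) / ((r^(-1))^4)) · q^4) · r^2    [power of a power]
= ((((q^16 · q^32) · ((q^2)^8)) / ((r^(-1))^4)) · q^4) · r^2    [power of a power]
= (((q^48 · ((q^2)^8)) / ((r^(-1))^4)) · q^4) · r^2    [product of powers]
= (((q^48 · q^16) / ((r^(-1))^4)) · q^4) · r^2    [power of a power]
= ((q^64 / ((r^(-1))^4)) · q^4) · r^2    [product of powers]
= ((q^64 / r^(-4)) · q^4) · r^2    [power of a power]
= q^68·r^6    [quotient of powers; product of powers]

q^68·r^6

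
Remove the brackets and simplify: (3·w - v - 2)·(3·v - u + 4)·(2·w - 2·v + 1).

18·v·w^2 - 24·v^2·w - 35·v·w - 6·u·w^2 + 8·u·v·w + u·w + 24·w^2 - 4·w + 6·v^3 + 17·v^2 - 2·u·v^2 - 3·u·v + 6·v + 2·u - 8

(3·w - v - 2)·(3·v - u + 4)·(2·w - 2·v + 1)
= (9·v·w - 3·u·w + 12·w - 3·v^2 + u·v - 4·v - 6·v + 2·u - 8)·(2·w - 2·v + 1)    [distributive law]
= (9·v·w - 3·u·w + 12·w - 3·v^2 + u·v - 10·v + 2·u - 8)·(2·w - 2·v + 1)    [combine like terms]
= 18·v·w^2 - 18·v^2·w + 9·v·w - 6·u·w^2 + 6·u·v·w - 3·u·w + 24·w^2 - 24·v·w + 12·w - 6·v^2·w + 6·v^3 - 3·v^2 + 2·u·v·w - 2·u·v^2 + u·v - 20·v·w + 20·v^2 - 10·v + 4·u·w - 4·u·v + 2·u - 16·w + 16·v - 8    [distributive law]
= 18·v·w^2 - 24·v^2·w - 35·v·w - 6·u·w^2 + 8·u·v·w + u·w + 24·w^2 - 4·w + 6·v^3 + 17·v^2 - 2·u·v^2 - 3·u·v + 6·v + 2·u - 8    [combine like terms]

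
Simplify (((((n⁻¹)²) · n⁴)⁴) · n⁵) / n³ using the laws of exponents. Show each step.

(((((n⁻¹)²) · n⁴)⁴) · n⁵) / n³
= (((((n⁻¹)²)⁴) · ((n⁴)⁴)) · n⁵) / n³    [power of a product]
= ((((n⁻¹)⁸) · ((n⁴)⁴)) · n⁵) / n³    [power of a power]
= ((n⁻⁸ · ((n⁴)⁴)) · n⁵) / n³    [power of a power]
= ((n⁻⁸ · n¹⁶) · n⁵) / n³    [power of a power]
= (n⁸ · n⁵) / n³    [product of powers]
= n¹³ / n³    [product of powers]
= n¹⁰    [quotient of powers]

n¹⁰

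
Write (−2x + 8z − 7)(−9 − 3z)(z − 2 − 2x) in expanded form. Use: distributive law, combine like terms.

(−2x + 8z − 7)(−9 − 3z)(z − 2 − 2x)
= (18x + 6xz − 72z − 24z^2 + 63 + 21z)(z − 2 − 2x)    [distributive law]
= (18x + 6xz − 51z − 24z^2 + 63)(z − 2 − 2x)    [combine like terms]
= 18xz − 36x − 36x^2 + 6xz^2 − 12xz − 12x^2z − 51z^2 + 102z + 102xz − 24z^3 + 48z^2 + 48xz^2 + 63z − 126 − 126x    [distributive law]
= 108xz − 162x − 36x^2 + 54xz^2 − 12x^2z − 3z^2 + 165z − 24z^3 − 126    [combine like terms]

108xz − 162x − 36x^2 + 54xz^2 − 12x^2z − 3z^2 + 165z − 24z^3 − 126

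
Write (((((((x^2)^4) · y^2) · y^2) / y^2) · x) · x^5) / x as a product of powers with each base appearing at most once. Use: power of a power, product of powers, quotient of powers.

x^13y^2

(((((((x^2)^4) · y^2) · y^2) / y^2) · x) · x^5) / x
= (((((x^8 · y^2) · y^2) / y^2) · x) · x^5) / x    [power of a power]
= x^13y^2    [quotient of powers; product of powers]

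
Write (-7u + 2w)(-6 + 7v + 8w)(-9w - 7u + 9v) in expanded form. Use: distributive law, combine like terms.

-294uw - 294u^2 + 378uv - 161uvw + 343u^2v - 441uv^2 + 392uw^2 + 392u^2w + 108w^2 - 108vw + 18vw^2 + 126v^2w - 144w^3

(-7u + 2w)(-6 + 7v + 8w)(-9w - 7u + 9v)
= (42u - 49uv - 56uw - 12w + 14vw + 16w^2)(-9w - 7u + 9v)    [distributive law]
= -378uw - 294u^2 + 378uv + 441uvw + 343u^2v - 441uv^2 + 504uw^2 + 392u^2w - 504uvw + 108w^2 + 84uw - 108vw - 126vw^2 - 98uvw + 126v^2w - 144w^3 - 112uw^2 + 144vw^2    [distributive law]
= -294uw - 294u^2 + 378uv - 161uvw + 343u^2v - 441uv^2 + 392uw^2 + 392u^2w + 108w^2 - 108vw + 18vw^2 + 126v^2w - 144w^3    [combine like terms]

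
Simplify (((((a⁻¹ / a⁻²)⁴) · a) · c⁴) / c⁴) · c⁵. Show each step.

a⁵·c⁵

(((((a⁻¹ / a⁻²)⁴) · a) · c⁴) / c⁴) · c⁵
= ((((((a⁻¹)⁴) / ((a⁻²)⁴)) · a) · c⁴) / c⁴) · c⁵    [power of a quotient]
= ((((a⁻⁴ / ((a⁻²)⁴)) · a) · c⁴) / c⁴) · c⁵    [power of a power]
= ((((a⁻⁴ / a⁻⁸) · a) · c⁴) / c⁴) · c⁵    [power of a power]
= (((a⁴ · a) · c⁴) / c⁴) · c⁵    [quotient of powers]
= ((a⁵ · c⁴) / c⁴) · c⁵    [product of powers]
= a⁵·c⁵    [quotient of powers; product of powers]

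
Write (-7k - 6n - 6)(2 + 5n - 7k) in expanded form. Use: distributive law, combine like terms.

28k + 7kn + 49k² - 42n - 30n² - 12

(-7k - 6n - 6)(2 + 5n - 7k)
= -14k - 35kn + 49k² - 12n - 30n² + 42kn - 12 - 30n + 42k    [distributive law]
= 28k + 7kn + 49k² - 42n - 30n² - 12    [combine like terms]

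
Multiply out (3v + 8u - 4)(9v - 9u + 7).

(3v + 8u - 4)(9v - 9u + 7)
= 27v^2 - 27uv + 21v + 72uv - 72u^2 + 56u - 36v + 36u - 28    [distributive law]
= 27v^2 + 45uv - 15v - 72u^2 + 92u - 28    [combine like terms]

27v^2 + 45uv - 15v - 72u^2 + 92u - 28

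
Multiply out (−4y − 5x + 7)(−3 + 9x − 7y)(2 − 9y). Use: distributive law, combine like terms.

(−4y − 5x + 7)(−3 + 9x − 7y)(2 − 9y)
= (12y − 36xy + 28y² + 15x − 45x² + 35xy − 21 + 63x − 49y)(2 − 9y)    [distributive law]
= (−37y − xy + 28y² + 78x − 45x² − 21)(2 − 9y)    [combine like terms]
= −74y + 333y² − 2xy + 9xy² + 56y² − 252y³ + 156x − 702xy − 90x² + 405x²y − 42 + 189y    [distributive law]
= 115y + 389y² − 704xy + 9xy² − 252y³ + 156x − 90x² + 405x²y − 42    [combine like terms]

115y + 389y² − 704xy + 9xy² − 252y³ + 156x − 90x² + 405x²y − 42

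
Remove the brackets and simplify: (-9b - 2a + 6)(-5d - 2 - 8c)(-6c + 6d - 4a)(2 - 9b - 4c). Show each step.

(-9b - 2a + 6)(-5d - 2 - 8c)(-6c + 6d - 4a)(2 - 9b - 4c)
= (45bd + 18b + 72bc + 10ad + 4a + 16ac - 30d - 12 - 48c)(-6c + 6d - 4a)(2 - 9b - 4c)    [distributive law]
= (-270bcd + 270bd^2 - 180abd - 108bc + 108bd - 72ab - 432bc^2 + 432bcd - 288abc - 60acd + 60ad^2 - 40a^2d - 24ac + 24ad - 16a^2 - 96ac^2 + 96acd - 64a^2c + 180cd - 180d^2 + 120ad + 72c - 72d + 48a + 288c^2 - 288cd + 192ac)(2 - 9b - 4c)    [distributive law]
= (162bcd + 270bd^2 - 180abd - 108bc + 108bd - 72ab - 432bc^2 - 288abc + 36acd + 60ad^2 - 40a^2d + 168ac + 144ad - 16a^2 - 96ac^2 - 64a^2c - 108cd - 180d^2 + 72c - 72d + 48a + 288c^2)(2 - 9b - 4c)    [combine like terms]
= 324bcd - 1458b^2cd - 648bc^2d + 540bd^2 - 2430b^2d^2 - 1080bcd^2 - 360abd + 1620ab^2d + 720abcd - 216bc + 972b^2c + 432bc^2 + 216bd - 972b^2d - 432bcd - 144ab + 648ab^2 + 288abc - 864bc^2 + 3888b^2c^2 + 1728bc^3 - 576abc + 2592ab^2c + 1152abc^2 + 72acd - 324abcd - 144ac^2d + 120ad^2 - 540abd^2 - 240acd^2 - 80a^2d + 360a^2bd + 160a^2cd + 336ac - 1512abc - 672ac^2 + 288ad - 1296abd - 576acd - 32a^2 + 144a^2b + 64a^2c - 192ac^2 + 864abc^2 + 384ac^3 - 128a^2c + 576a^2bc + 256a^2c^2 - 216cd + 972bcd + 432c^2d - 360d^2 + 1620bd^2 + 720cd^2 + 144c - 648bc - 288c^2 - 144d + 648bd + 288cd + 96a - 432ab - 192ac + 576c^2 - 2592bc^2 - 1152c^3    [distributive law]
= 864bcd - 1458b^2cd - 648bc^2d + 2160bd^2 - 2430b^2d^2 - 1080bcd^2 - 1656abd + 1620ab^2d + 396abcd - 864bc + 972b^2c - 3024bc^2 + 864bd - 972b^2d - 576ab + 648ab^2 - 1800abc + 3888b^2c^2 + 1728bc^3 + 2592ab^2c + 2016abc^2 - 504acd - 144ac^2d + 120ad^2 - 540abd^2 - 240acd^2 - 80a^2d + 360a^2bd + 160a^2cd + 144ac - 864ac^2 + 288ad - 32a^2 + 144a^2b - 64a^2c + 384ac^3 + 576a^2bc + 256a^2c^2 + 72cd + 432c^2d - 360d^2 + 720cd^2 + 144c + 288c^2 - 144d + 96a - 1152c^3    [combine like terms]

864bcd - 1458b^2cd - 648bc^2d + 2160bd^2 - 2430b^2d^2 - 1080bcd^2 - 1656abd + 1620ab^2d + 396abcd - 864bc + 972b^2c - 3024bc^2 + 864bd - 972b^2d - 576ab + 648ab^2 - 1800abc + 3888b^2c^2 + 1728bc^3 + 2592ab^2c + 2016abc^2 - 504acd - 144ac^2d + 120ad^2 - 540abd^2 - 240acd^2 - 80a^2d + 360a^2bd + 160a^2cd + 144ac - 864ac^2 + 288ad - 32a^2 + 144a^2b - 64a^2c + 384ac^3 + 576a^2bc + 256a^2c^2 + 72cd + 432c^2d - 360d^2 + 720cd^2 + 144c + 288c^2 - 144d + 96a - 1152c^3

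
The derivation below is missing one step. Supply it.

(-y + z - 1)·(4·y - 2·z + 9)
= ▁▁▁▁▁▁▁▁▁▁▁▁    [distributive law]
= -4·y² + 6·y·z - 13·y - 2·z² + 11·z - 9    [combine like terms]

By distributive law:

-4·y² + 2·y·z - 9·y + 4·y·z - 2·z² + 9·z - 4·y + 2·z - 9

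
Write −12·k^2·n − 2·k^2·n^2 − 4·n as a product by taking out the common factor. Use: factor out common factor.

2·n(−6·k^2 − k^2·n − 2)

−12·k^2·n − 2·k^2·n^2 − 4·n
= 2(−6·k^2·n − k^2·n^2 − 2·n)    [factor out 2]
= 2·n(−6·k^2 − k^2·n − 2)    [factor out n]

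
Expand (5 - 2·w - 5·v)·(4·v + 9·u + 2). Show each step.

(5 - 2·w - 5·v)·(4·v + 9·u + 2)
= 20·v + 45·u + 10 - 8·v·w - 18·u·w - 4·w - 20·v² - 45·u·v - 10·v    [distributive law]
= 10·v + 45·u + 10 - 8·v·w - 18·u·w - 4·w - 20·v² - 45·u·v    [combine like terms]

10·v + 45·u + 10 - 8·v·w - 18·u·w - 4·w - 20·v² - 45·u·v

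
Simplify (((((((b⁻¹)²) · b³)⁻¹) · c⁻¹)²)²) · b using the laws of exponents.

b⁻³c⁻⁴

(((((((b⁻¹)²) · b³)⁻¹) · c⁻¹)²)²) · b
= ((((((b⁻¹)²) · b³)⁻¹) · c⁻¹)⁴) · b    [power of a power]
= ((((((b⁻¹)²) · b³)⁻¹)⁴) · ((c⁻¹)⁴)) · b    [power of a product]
= (((((b⁻¹)²) · b³)⁻⁴) · ((c⁻¹)⁴)) · b    [power of a power]
= (((((b⁻¹)²)⁻⁴) · ((b³)⁻⁴)) · ((c⁻¹)⁴)) · b    [power of a product]
= ((((b⁻¹)⁻⁸) · ((b³)⁻⁴)) · ((c⁻¹)⁴)) · b    [power of a power]
= ((b⁸ · ((b³)⁻⁴)) · ((c⁻¹)⁴)) · b    [power of a power]
= ((b⁸ · b⁻¹²) · ((c⁻¹)⁴)) · b    [power of a power]
= (b⁻⁴ · ((c⁻¹)⁴)) · b    [product of powers]
= (b⁻⁴ · c⁻⁴) · b    [power of a power]
= b⁻³c⁻⁴    [product of powers]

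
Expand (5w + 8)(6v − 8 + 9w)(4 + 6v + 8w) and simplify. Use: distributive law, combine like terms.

696vw + 180v^2w + 510vw^2 − 384w + 436w^2 + 360w^3 − 192v + 288v^2 − 256

(5w + 8)(6v − 8 + 9w)(4 + 6v + 8w)
= (30vw − 40w + 45w^2 + 48v − 64 + 72w)(4 + 6v + 8w)    [distributive law]
= (30vw + 32w + 45w^2 + 48v − 64)(4 + 6v + 8w)    [combine like terms]
= 120vw + 180v^2w + 240vw^2 + 128w + 192vw + 256w^2 + 180w^2 + 270vw^2 + 360w^3 + 192v + 288v^2 + 384vw − 256 − 384v − 512w    [distributive law]
= 696vw + 180v^2w + 510vw^2 − 384w + 436w^2 + 360w^3 − 192v + 288v^2 − 256    [combine like terms]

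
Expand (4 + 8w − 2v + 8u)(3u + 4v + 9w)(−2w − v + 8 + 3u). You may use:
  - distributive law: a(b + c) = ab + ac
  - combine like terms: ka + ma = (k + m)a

(4 + 8w − 2v + 8u)(3u + 4v + 9w)(−2w − v + 8 + 3u)
= (12u + 16v + 36w + 24uw + 32vw + 72w^2 − 6uv − 8v^2 − 18vw + 24u^2 + 32uv + 72uw)(−2w − v + 8 + 3u)    [distributive law]
= (12u + 16v + 36w + 96uw + 14vw + 72w^2 + 26uv − 8v^2 + 24u^2)(−2w − v + 8 + 3u)    [combine like terms]
= −24uw − 12uv + 96u + 36u^2 − 32vw − 16v^2 + 128v + 48uv − 72w^2 − 36vw + 288w + 108uw − 192uw^2 − 96uvw + 768uw + 288u^2w − 28vw^2 − 14v^2w + 112vw + 42uvw − 144w^3 − 72vw^2 + 576w^2 + 216uw^2 − 52uvw − 26uv^2 + 208uv + 78u^2v + 16v^2w + 8v^3 − 64v^2 − 24uv^2 − 48u^2w − 24u^2v + 192u^2 + 72u^3    [distributive law]
= 852uw + 244uv + 96u + 228u^2 + 44vw − 80v^2 + 128v + 504w^2 + 288w + 24uw^2 − 106uvw + 240u^2w − 100vw^2 + 2v^2w − 144w^3 − 50uv^2 + 54u^2v + 8v^3 + 72u^3    [combine like terms]

852uw + 244uv + 96u + 228u^2 + 44vw − 80v^2 + 128v + 504w^2 + 288w + 24uw^2 − 106uvw + 240u^2w − 100vw^2 + 2v^2w − 144w^3 − 50uv^2 + 54u^2v + 8v^3 + 72u^3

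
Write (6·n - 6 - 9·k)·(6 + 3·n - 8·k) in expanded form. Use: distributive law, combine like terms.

18·n + 18·n^2 - 75·k·n - 36 - 6·k + 72·k^2

(6·n - 6 - 9·k)·(6 + 3·n - 8·k)
= 36·n + 18·n^2 - 48·k·n - 36 - 18·n + 48·k - 54·k - 27·k·n + 72·k^2    [distributive law]
= 18·n + 18·n^2 - 75·k·n - 36 - 6·k + 72·k^2    [combine like terms]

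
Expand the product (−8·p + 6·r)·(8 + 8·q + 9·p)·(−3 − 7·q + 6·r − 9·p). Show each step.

(−8·p + 6·r)·(8 + 8·q + 9·p)·(−3 − 7·q + 6·r − 9·p)
= (−64·p − 64·p·q − 72·p^2 + 48·r + 48·q·r + 54·p·r)·(−3 − 7·q + 6·r − 9·p)    [distributive law]
= 192·p + 448·p·q − 384·p·r + 576·p^2 + 192·p·q + 448·p·q^2 − 384·p·q·r + 576·p^2·q + 216·p^2 + 504·p^2·q − 432·p^2·r + 648·p^3 − 144·r − 336·q·r + 288·r^2 − 432·p·r − 144·q·r − 336·q^2·r + 288·q·r^2 − 432·p·q·r − 162·p·r − 378·p·q·r + 324·p·r^2 − 486·p^2·r    [distributive law]
= 192·p + 640·p·q − 978·p·r + 792·p^2 + 448·p·q^2 − 1194·p·q·r + 1080·p^2·q − 918·p^2·r + 648·p^3 − 144·r − 480·q·r + 288·r^2 − 336·q^2·r + 288·q·r^2 + 324·p·r^2    [combine like terms]

192·p + 640·p·q − 978·p·r + 792·p^2 + 448·p·q^2 − 1194·p·q·r + 1080·p^2·q − 918·p^2·r + 648·p^3 − 144·r − 480·q·r + 288·r^2 − 336·q^2·r + 288·q·r^2 + 324·p·r^2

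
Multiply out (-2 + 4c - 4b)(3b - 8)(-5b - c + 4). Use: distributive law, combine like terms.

-178b² + 182bc + 24b - 144c + 64 - 48b²c - 12bc² + 32c² + 60b³

(-2 + 4c - 4b)(3b - 8)(-5b - c + 4)
= (-6b + 16 + 12bc - 32c - 12b² + 32b)(-5b - c + 4)    [distributive law]
= (26b + 16 + 12bc - 32c - 12b²)(-5b - c + 4)    [combine like terms]
= -130b² - 26bc + 104b - 80b - 16c + 64 - 60b²c - 12bc² + 48bc + 160bc + 32c² - 128c + 60b³ + 12b²c - 48b²    [distributive law]
= -178b² + 182bc + 24b - 144c + 64 - 48b²c - 12bc² + 32c² + 60b³    [combine like terms]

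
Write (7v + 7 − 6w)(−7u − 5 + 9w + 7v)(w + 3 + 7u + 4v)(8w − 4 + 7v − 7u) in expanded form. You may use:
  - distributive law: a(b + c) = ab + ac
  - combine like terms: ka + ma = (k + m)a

1141uvw^2 − 1071uvw + 2107uv^2w − 2548u^2vw − 1078uv − 3724uv^2 + 686u^2v − 3430u^2v^2 + 2401u^3v − 343uv^3 + 3889vw^2 − 872vw + 4235v^2w − 343v − 1498v^2 + 637v^3 − 1938vw^3 − 301v^2w^2 + 2499v^3w + 1372v^4 + 7651uw^2 − 7756uw − 9016u^2w + 2303u + 4116u^2 + 2401u^3 + 2228w^2 − 1816w + 420 − 336w^3 − 2310uw^3 + 4704u^2w^2 − 2058u^3w − 432w^4

(7v + 7 − 6w)(−7u − 5 + 9w + 7v)(w + 3 + 7u + 4v)(8w − 4 + 7v − 7u)
= (−49uv − 35v + 63vw + 49v^2 − 49u − 35 + 63w + 49v + 42uw + 30w − 54w^2 − 42vw)(w + 3 + 7u + 4v)(8w − 4 + 7v − 7u)    [distributive law]
= (−49uv + 14v + 21vw + 49v^2 − 49u − 35 + 93w + 42uw − 54w^2)(w + 3 + 7u + 4v)(8w − 4 + 7v − 7u)    [combine like terms]
= (−49uvw − 147uv − 343u^2v − 196uv^2 + 14vw + 42v + 98uv + 56v^2 + 21vw^2 + 63vw + 147uvw + 84v^2w + 49v^2w + 147v^2 + 343uv^2 + 196v^3 − 49uw − 147u − 343u^2 − 196uv − 35w − 105 − 245u − 140v + 93w^2 + 279w + 651uw + 372vw + 42uw^2 + 126uw + 294u^2w + 168uvw − 54w^3 − 162w^2 − 378uw^2 − 216vw^2)(8w − 4 + 7v − 7u)    [distributive law]
= (266uvw − 245uv − 343u^2v + 147uv^2 + 449vw − 98v + 203v^2 − 195vw^2 + 133v^2w + 196v^3 + 728uw − 392u − 343u^2 + 244w − 105 − 69w^2 − 336uw^2 + 294u^2w − 54w^3)(8w − 4 + 7v − 7u)    [combine like terms]
= 2128uvw^2 − 1064uvw + 1862uv^2w − 1862u^2vw − 1960uvw + 980uv − 1715uv^2 + 1715u^2v − 2744u^2vw + 1372u^2v − 2401u^2v^2 + 2401u^3v + 1176uv^2w − 588uv^2 + 1029uv^3 − 1029u^2v^2 + 3592vw^2 − 1796vw + 3143v^2w − 3143uvw − 784vw + 392v − 686v^2 + 686uv + 1624v^2w − 812v^2 + 1421v^3 − 1421uv^2 − 1560vw^3 + 780vw^2 − 1365v^2w^2 + 1365uvw^2 + 1064v^2w^2 − 532v^2w + 931v^3w − 931uv^2w + 1568v^3w − 784v^3 + 1372v^4 − 1372uv^3 + 5824uw^2 − 2912uw + 5096uvw − 5096u^2w − 3136uw + 1568u − 2744uv + 2744u^2 − 2744u^2w + 1372u^2 − 2401u^2v + 2401u^3 + 1952w^2 − 976w + 1708vw − 1708uw − 840w + 420 − 735v + 735u − 552w^3 + 276w^2 − 483vw^2 + 483uw^2 − 2688uw^3 + 1344uw^2 − 2352uvw^2 + 2352u^2w^2 + 2352u^2w^2 − 1176u^2w + 2058u^2vw − 2058u^3w − 432w^4 + 216w^3 − 378vw^3 + 378uw^3    [distributive law]
= 1141uvw^2 − 1071uvw + 2107uv^2w − 2548u^2vw − 1078uv − 3724uv^2 + 686u^2v − 3430u^2v^2 + 2401u^3v − 343uv^3 + 3889vw^2 − 872vw + 4235v^2w − 343v − 1498v^2 + 637v^3 − 1938vw^3 − 301v^2w^2 + 2499v^3w + 1372v^4 + 7651uw^2 − 7756uw − 9016u^2w + 2303u + 4116u^2 + 2401u^3 + 2228w^2 − 1816w + 420 − 336w^3 − 2310uw^3 + 4704u^2w^2 − 2058u^3w − 432w^4    [combine like terms]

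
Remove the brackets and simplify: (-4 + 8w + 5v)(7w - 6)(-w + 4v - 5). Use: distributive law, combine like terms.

-204w^2 - 449vw + 356w + 246v - 120 - 56w^3 + 189vw^2 + 140v^2w - 120v^2

(-4 + 8w + 5v)(7w - 6)(-w + 4v - 5)
= (-28w + 24 + 56w^2 - 48w + 35vw - 30v)(-w + 4v - 5)    [distributive law]
= (-76w + 24 + 56w^2 + 35vw - 30v)(-w + 4v - 5)    [combine like terms]
= 76w^2 - 304vw + 380w - 24w + 96v - 120 - 56w^3 + 224vw^2 - 280w^2 - 35vw^2 + 140v^2w - 175vw + 30vw - 120v^2 + 150v    [distributive law]
= -204w^2 - 449vw + 356w + 246v - 120 - 56w^3 + 189vw^2 + 140v^2w - 120v^2    [combine like terms]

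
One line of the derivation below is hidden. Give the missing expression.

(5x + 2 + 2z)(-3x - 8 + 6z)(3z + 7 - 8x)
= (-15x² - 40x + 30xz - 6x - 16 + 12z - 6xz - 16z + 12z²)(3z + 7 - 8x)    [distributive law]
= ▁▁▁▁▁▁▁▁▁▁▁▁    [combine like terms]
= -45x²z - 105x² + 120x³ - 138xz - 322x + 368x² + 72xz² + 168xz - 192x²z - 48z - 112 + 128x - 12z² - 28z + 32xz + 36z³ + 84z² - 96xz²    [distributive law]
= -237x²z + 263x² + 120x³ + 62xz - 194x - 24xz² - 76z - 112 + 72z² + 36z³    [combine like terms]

Applying combine like terms to the line above:

(-15x² - 46x + 24xz - 16 - 4z + 12z²)(3z + 7 - 8x)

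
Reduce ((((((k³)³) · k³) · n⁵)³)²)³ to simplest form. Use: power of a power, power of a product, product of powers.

k²¹⁶n⁹⁰

((((((k³)³) · k³) · n⁵)³)²)³
= (((((k³)³) · k³) · n⁵)³)⁶    [power of a power]
= ((((k³)³) · k³) · n⁵)¹⁸    [power of a power]
= ((((k³)³) · k³)¹⁸) · ((n⁵)¹⁸)    [power of a product]
= ((((k³)³)¹⁸) · ((k³)¹⁸)) · ((n⁵)¹⁸)    [power of a product]
= (((k³)⁵⁴) · ((k³)¹⁸)) · ((n⁵)¹⁸)    [power of a power]
= (k¹⁶² · ((k³)¹⁸)) · ((n⁵)¹⁸)    [power of a power]
= (k¹⁶² · k⁵⁴) · ((n⁵)¹⁸)    [power of a power]
= k²¹⁶ · ((n⁵)¹⁸)    [product of powers]
= k²¹⁶ · n⁹⁰    [power of a power]
= k²¹⁶n⁹⁰    [rearrange]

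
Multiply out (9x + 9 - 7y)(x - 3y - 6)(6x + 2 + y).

(9x + 9 - 7y)(x - 3y - 6)(6x + 2 + y)
= (9x² - 27xy - 54x + 9x - 27y - 54 - 7xy + 21y² + 42y)(6x + 2 + y)    [distributive law]
= (9x² - 34xy - 45x + 15y - 54 + 21y²)(6x + 2 + y)    [combine like terms]
= 54x³ + 18x² + 9x²y - 204x²y - 68xy - 34xy² - 270x² - 90x - 45xy + 90xy + 30y + 15y² - 324x - 108 - 54y + 126xy² + 42y² + 21y³    [distributive law]
= 54x³ - 252x² - 195x²y - 23xy + 92xy² - 414x - 24y + 57y² - 108 + 21y³    [combine like terms]

54x³ - 252x² - 195x²y - 23xy + 92xy² - 414x - 24y + 57y² - 108 + 21y³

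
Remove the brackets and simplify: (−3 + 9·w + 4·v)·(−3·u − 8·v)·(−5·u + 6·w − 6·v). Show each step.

−45·u^2 + 54·u·w − 174·u·v + 144·v·w − 144·v^2 + 135·u^2·w − 162·u·w^2 + 450·u·v·w − 432·v·w^2 + 240·v^2·w + 60·u^2·v + 232·u·v^2 + 192·v^3

(−3 + 9·w + 4·v)·(−3·u − 8·v)·(−5·u + 6·w − 6·v)
= (9·u + 24·v − 27·u·w − 72·v·w − 12·u·v − 32·v^2)·(−5·u + 6·w − 6·v)    [distributive law]
= −45·u^2 + 54·u·w − 54·u·v − 120·u·v + 144·v·w − 144·v^2 + 135·u^2·w − 162·u·w^2 + 162·u·v·w + 360·u·v·w − 432·v·w^2 + 432·v^2·w + 60·u^2·v − 72·u·v·w + 72·u·v^2 + 160·u·v^2 − 192·v^2·w + 192·v^3    [distributive law]
= −45·u^2 + 54·u·w − 174·u·v + 144·v·w − 144·v^2 + 135·u^2·w − 162·u·w^2 + 450·u·v·w − 432·v·w^2 + 240·v^2·w + 60·u^2·v + 232·u·v^2 + 192·v^3    [combine like terms]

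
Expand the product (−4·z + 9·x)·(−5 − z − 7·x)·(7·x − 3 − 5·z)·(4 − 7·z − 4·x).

527·x·z − 1976·x·z² + 1442·x²·z − 240·z − 28·z² + 704·z³ + 549·x·z³ − 2868·x²·z² + 140·z⁴ + 1295·x³·z − 1044·x² − 1260·x³ + 540·x + 1764·x⁴

(−4·z + 9·x)·(−5 − z − 7·x)·(7·x − 3 − 5·z)·(4 − 7·z − 4·x)
= (20·z + 4·z² + 28·x·z − 45·x − 9·x·z − 63·x²)·(7·x − 3 − 5·z)·(4 − 7·z − 4·x)    [distributive law]
= (20·z + 4·z² + 19·x·z − 45·x − 63·x²)·(7·x − 3 − 5·z)·(4 − 7·z − 4·x)    [combine like terms]
= (140·x·z − 60·z − 100·z² + 28·x·z² − 12·z² − 20·z³ + 133·x²·z − 57·x·z − 95·x·z² − 315·x² + 135·x + 225·x·z − 441·x³ + 189·x² + 315·x²·z)·(4 − 7·z − 4·x)    [distributive law]
= (308·x·z − 60·z − 112·z² − 67·x·z² − 20·z³ + 448·x²·z − 126·x² + 135·x − 441·x³)·(4 − 7·z − 4·x)    [combine like terms]
= 1232·x·z − 2156·x·z² − 1232·x²·z − 240·z + 420·z² + 240·x·z − 448·z² + 784·z³ + 448·x·z² − 268·x·z² + 469·x·z³ + 268·x²·z² − 80·z³ + 140·z⁴ + 80·x·z³ + 1792·x²·z − 3136·x²·z² − 1792·x³·z − 504·x² + 882·x²·z + 504·x³ + 540·x − 945·x·z − 540·x² − 1764·x³ + 3087·x³·z + 1764·x⁴    [distributive law]
= 527·x·z − 1976·x·z² + 1442·x²·z − 240·z − 28·z² + 704·z³ + 549·x·z³ − 2868·x²·z² + 140·z⁴ + 1295·x³·z − 1044·x² − 1260·x³ + 540·x + 1764·x⁴    [combine like terms]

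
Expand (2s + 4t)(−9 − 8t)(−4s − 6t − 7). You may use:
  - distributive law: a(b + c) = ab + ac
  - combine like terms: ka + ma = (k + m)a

(2s + 4t)(−9 − 8t)(−4s − 6t − 7)
= (−18s − 16st − 36t − 32t^2)(−4s − 6t − 7)    [distributive law]
= 72s^2 + 108st + 126s + 64s^2t + 96st^2 + 112st + 144st + 216t^2 + 252t + 128st^2 + 192t^3 + 224t^2    [distributive law]
= 72s^2 + 364st + 126s + 64s^2t + 224st^2 + 440t^2 + 252t + 192t^3    [combine like terms]

72s^2 + 364st + 126s + 64s^2t + 224st^2 + 440t^2 + 252t + 192t^3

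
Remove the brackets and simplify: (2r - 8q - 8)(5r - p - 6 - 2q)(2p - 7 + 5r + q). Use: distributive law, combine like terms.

10pr^2 - 330r^2 + 50r^3 - 210qr^2 - 4p^2r - 50pr - 50pqr + 604r + 576qr + 36q^2r + 16p^2q + 80pq + 40pq^2 - 400q - 48q^2 + 16q^3 + 16p^2 + 40p - 336

(2r - 8q - 8)(5r - p - 6 - 2q)(2p - 7 + 5r + q)
= (10r^2 - 2pr - 12r - 4qr - 40qr + 8pq + 48q + 16q^2 - 40r + 8p + 48 + 16q)(2p - 7 + 5r + q)    [distributive law]
= (10r^2 - 2pr - 52r - 44qr + 8pq + 64q + 16q^2 + 8p + 48)(2p - 7 + 5r + q)    [combine like terms]
= 20pr^2 - 70r^2 + 50r^3 + 10qr^2 - 4p^2r + 14pr - 10pr^2 - 2pqr - 104pr + 364r - 260r^2 - 52qr - 88pqr + 308qr - 220qr^2 - 44q^2r + 16p^2q - 56pq + 40pqr + 8pq^2 + 128pq - 448q + 320qr + 64q^2 + 32pq^2 - 112q^2 + 80q^2r + 16q^3 + 16p^2 - 56p + 40pr + 8pq + 96p - 336 + 240r + 48q    [distributive law]
= 10pr^2 - 330r^2 + 50r^3 - 210qr^2 - 4p^2r - 50pr - 50pqr + 604r + 576qr + 36q^2r + 16p^2q + 80pq + 40pq^2 - 400q - 48q^2 + 16q^3 + 16p^2 + 40p - 336    [combine like terms]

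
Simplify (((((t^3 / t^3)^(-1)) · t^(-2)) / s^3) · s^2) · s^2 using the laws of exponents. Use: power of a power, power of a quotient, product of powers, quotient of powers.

(((((t^3 / t^3)^(-1)) · t^(-2)) / s^3) · s^2) · s^2
= ((((((t^3)^(-1)) / ((t^3)^(-1))) · t^(-2)) / s^3) · s^2) · s^2    [power of a quotient]
= ((((t^(-3) / ((t^3)^(-1))) · t^(-2)) / s^3) · s^2) · s^2    [power of a power]
= ((((t^(-3) / t^(-3)) · t^(-2)) / s^3) · s^2) · s^2    [power of a power]
= (((t^0 · t^(-2)) / s^3) · s^2) · s^2    [quotient of powers]
= ((t^(-2) / s^3) · s^2) · s^2    [product of powers]
= st^(-2)    [quotient of powers; product of powers]

st^(-2)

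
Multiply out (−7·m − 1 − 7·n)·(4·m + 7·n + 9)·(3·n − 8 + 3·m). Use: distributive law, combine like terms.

(−7·m − 1 − 7·n)·(4·m + 7·n + 9)·(3·n − 8 + 3·m)
= (−28·m^2 − 49·m·n − 63·m − 4·m − 7·n − 9 − 28·m·n − 49·n^2 − 63·n)·(3·n − 8 + 3·m)    [distributive law]
= (−28·m^2 − 77·m·n − 67·m − 70·n − 9 − 49·n^2)·(3·n − 8 + 3·m)    [combine like terms]
= −84·m^2·n + 224·m^2 − 84·m^3 − 231·m·n^2 + 616·m·n − 231·m^2·n − 201·m·n + 536·m − 201·m^2 − 210·n^2 + 560·n − 210·m·n − 27·n + 72 − 27·m − 147·n^3 + 392·n^2 − 147·m·n^2    [distributive law]
= −315·m^2·n + 23·m^2 − 84·m^3 − 378·m·n^2 + 205·m·n + 509·m + 182·n^2 + 533·n + 72 − 147·n^3    [combine like terms]

−315·m^2·n + 23·m^2 − 84·m^3 − 378·m·n^2 + 205·m·n + 509·m + 182·n^2 + 533·n + 72 − 147·n^3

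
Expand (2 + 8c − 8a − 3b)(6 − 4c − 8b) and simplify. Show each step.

(2 + 8c − 8a − 3b)(6 − 4c − 8b)
= 12 − 8c − 16b + 48c − 32c^2 − 64bc − 48a + 32ac + 64ab − 18b + 12bc + 24b^2    [distributive law]
= 12 + 40c − 34b − 32c^2 − 52bc − 48a + 32ac + 64ab + 24b^2    [combine like terms]

12 + 40c − 34b − 32c^2 − 52bc − 48a + 32ac + 64ab + 24b^2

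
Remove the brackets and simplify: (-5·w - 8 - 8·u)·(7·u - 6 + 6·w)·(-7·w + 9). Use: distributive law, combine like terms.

581·u·w^2 - 691·u·w - 144·w^2 - 498·w + 210·w^3 - 72·u + 432 + 392·u^2·w - 504·u^2

(-5·w - 8 - 8·u)·(7·u - 6 + 6·w)·(-7·w + 9)
= (-35·u·w + 30·w - 30·w^2 - 56·u + 48 - 48·w - 56·u^2 + 48·u - 48·u·w)·(-7·w + 9)    [distributive law]
= (-83·u·w - 18·w - 30·w^2 - 8·u + 48 - 56·u^2)·(-7·w + 9)    [combine like terms]
= 581·u·w^2 - 747·u·w + 126·w^2 - 162·w + 210·w^3 - 270·w^2 + 56·u·w - 72·u - 336·w + 432 + 392·u^2·w - 504·u^2    [distributive law]
= 581·u·w^2 - 691·u·w - 144·w^2 - 498·w + 210·w^3 - 72·u + 432 + 392·u^2·w - 504·u^2    [combine like terms]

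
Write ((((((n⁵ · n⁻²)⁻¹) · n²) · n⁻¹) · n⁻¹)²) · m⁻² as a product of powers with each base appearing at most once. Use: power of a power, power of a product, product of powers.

((((((n⁵ · n⁻²)⁻¹) · n²) · n⁻¹) · n⁻¹)²) · m⁻²
= ((((((n⁵ · n⁻²)⁻¹) · n²) · n⁻¹)²) · ((n⁻¹)²)) · m⁻²    [power of a product]
= ((((((n⁵ · n⁻²)⁻¹) · n²)²) · ((n⁻¹)²)) · ((n⁻¹)²)) · m⁻²    [power of a product]
= ((((((n⁵ · n⁻²)⁻¹)²) · ((n²)²)) · ((n⁻¹)²)) · ((n⁻¹)²)) · m⁻²    [power of a product]
= (((((n⁵ · n⁻²)⁻²) · ((n²)²)) · ((n⁻¹)²)) · ((n⁻¹)²)) · m⁻²    [power of a power]
= ((((((n⁵)⁻²) · ((n⁻²)⁻²)) · ((n²)²)) · ((n⁻¹)²)) · ((n⁻¹)²)) · m⁻²    [power of a product]
= ((((n⁻¹⁰ · ((n⁻²)⁻²)) · ((n²)²)) · ((n⁻¹)²)) · ((n⁻¹)²)) · m⁻²    [power of a power]
= ((((n⁻¹⁰ · n⁴) · ((n²)²)) · ((n⁻¹)²)) · ((n⁻¹)²)) · m⁻²    [power of a power]
= (((n⁻⁶ · ((n²)²)) · ((n⁻¹)²)) · ((n⁻¹)²)) · m⁻²    [product of powers]
= (((n⁻⁶ · n⁴) · ((n⁻¹)²)) · ((n⁻¹)²)) · m⁻²    [power of a power]
= ((n⁻² · ((n⁻¹)²)) · ((n⁻¹)²)) · m⁻²    [product of powers]
= ((n⁻² · n⁻²) · ((n⁻¹)²)) · m⁻²    [power of a power]
= (n⁻⁴ · ((n⁻¹)²)) · m⁻²    [product of powers]
= (n⁻⁴ · n⁻²) · m⁻²    [power of a power]
= n⁻⁶ · m⁻²    [product of powers]
= m⁻²n⁻⁶    [rearrange]

m⁻²n⁻⁶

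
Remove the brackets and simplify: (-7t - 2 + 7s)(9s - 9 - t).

(-7t - 2 + 7s)(9s - 9 - t)
= -63st + 63t + 7t^2 - 18s + 18 + 2t + 63s^2 - 63s - 7st    [distributive law]
= -70st + 65t + 7t^2 - 81s + 18 + 63s^2    [combine like terms]

-70st + 65t + 7t^2 - 81s + 18 + 63s^2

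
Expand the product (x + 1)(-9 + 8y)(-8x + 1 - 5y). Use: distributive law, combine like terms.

72x^2 + 63x - 11xy - 64x^2y - 40xy^2 - 9 + 53y - 40y^2

(x + 1)(-9 + 8y)(-8x + 1 - 5y)
= (-9x + 8xy - 9 + 8y)(-8x + 1 - 5y)    [distributive law]
= 72x^2 - 9x + 45xy - 64x^2y + 8xy - 40xy^2 + 72x - 9 + 45y - 64xy + 8y - 40y^2    [distributive law]
= 72x^2 + 63x - 11xy - 64x^2y - 40xy^2 - 9 + 53y - 40y^2    [combine like terms]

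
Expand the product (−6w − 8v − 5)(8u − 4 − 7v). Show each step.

(−6w − 8v − 5)(8u − 4 − 7v)
= −48uw + 24w + 42vw − 64uv + 32v + 56v^2 − 40u + 20 + 35v    [distributive law]
= −48uw + 24w + 42vw − 64uv + 67v + 56v^2 − 40u + 20    [combine like terms]

−48uw + 24w + 42vw − 64uv + 67v + 56v^2 − 40u + 20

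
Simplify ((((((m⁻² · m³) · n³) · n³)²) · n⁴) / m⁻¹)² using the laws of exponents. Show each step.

m⁶n³²

((((((m⁻² · m³) · n³) · n³)²) · n⁴) / m⁻¹)²
= ((((((m⁻² · m³) · n³) · n³)²) · n⁴)²) / ((m⁻¹)²)    [power of a quotient]
= ((((((m⁻² · m³) · n³) · n³)²)²) · ((n⁴)²)) / ((m⁻¹)²)    [power of a product]
= (((((m⁻² · m³) · n³) · n³)⁴) · ((n⁴)²)) / ((m⁻¹)²)    [power of a power]
= (((((m⁻² · m³) · n³)⁴) · ((n³)⁴)) · ((n⁴)²)) / ((m⁻¹)²)    [power of a product]
= (((((m⁻² · m³)⁴) · ((n³)⁴)) · ((n³)⁴)) · ((n⁴)²)) / ((m⁻¹)²)    [power of a product]
= ((((((m⁻²)⁴) · ((m³)⁴)) · ((n³)⁴)) · ((n³)⁴)) · ((n⁴)²)) / ((m⁻¹)²)    [power of a product]
= ((((m⁻⁸ · ((m³)⁴)) · ((n³)⁴)) · ((n³)⁴)) · ((n⁴)²)) / ((m⁻¹)²)    [power of a power]
= ((((m⁻⁸ · m¹²) · ((n³)⁴)) · ((n³)⁴)) · ((n⁴)²)) / ((m⁻¹)²)    [power of a power]
= (((m⁴ · ((n³)⁴)) · ((n³)⁴)) · ((n⁴)²)) / ((m⁻¹)²)    [product of powers]
= (((m⁴ · n¹²) · ((n³)⁴)) · ((n⁴)²)) / ((m⁻¹)²)    [power of a power]
= (((m⁴ · n¹²) · n¹²) · ((n⁴)²)) / ((m⁻¹)²)    [power of a power]
= (((m⁴ · n¹²) · n¹²) · n⁸) / ((m⁻¹)²)    [power of a power]
= (((m⁴ · n¹²) · n¹²) · n⁸) / m⁻²    [power of a power]
= m⁶n³²    [quotient of powers; product of powers]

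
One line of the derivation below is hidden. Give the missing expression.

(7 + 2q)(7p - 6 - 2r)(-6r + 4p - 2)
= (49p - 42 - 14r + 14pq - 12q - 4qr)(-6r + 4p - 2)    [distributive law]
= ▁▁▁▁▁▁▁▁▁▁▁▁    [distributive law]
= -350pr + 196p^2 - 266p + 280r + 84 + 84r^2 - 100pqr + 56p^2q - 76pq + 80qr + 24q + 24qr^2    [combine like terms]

Applying distributive law to the line above:

-294pr + 196p^2 - 98p + 252r - 168p + 84 + 84r^2 - 56pr + 28r - 84pqr + 56p^2q - 28pq + 72qr - 48pq + 24q + 24qr^2 - 16pqr + 8qr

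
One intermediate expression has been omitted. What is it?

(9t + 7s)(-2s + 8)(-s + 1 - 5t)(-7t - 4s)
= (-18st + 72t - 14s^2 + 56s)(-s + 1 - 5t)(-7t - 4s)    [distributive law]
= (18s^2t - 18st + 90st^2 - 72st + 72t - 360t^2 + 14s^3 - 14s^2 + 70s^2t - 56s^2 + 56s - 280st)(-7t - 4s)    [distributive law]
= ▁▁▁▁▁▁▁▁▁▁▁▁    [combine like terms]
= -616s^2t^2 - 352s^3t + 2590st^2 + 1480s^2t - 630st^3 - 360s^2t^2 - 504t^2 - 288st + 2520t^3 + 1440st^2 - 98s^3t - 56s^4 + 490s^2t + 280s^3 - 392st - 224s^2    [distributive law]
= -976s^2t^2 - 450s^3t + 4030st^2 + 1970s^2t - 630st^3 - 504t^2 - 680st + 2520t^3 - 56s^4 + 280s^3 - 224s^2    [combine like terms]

After combine like terms, the bracketed line is:

(88s^2t - 370st + 90st^2 + 72t - 360t^2 + 14s^3 - 70s^2 + 56s)(-7t - 4s)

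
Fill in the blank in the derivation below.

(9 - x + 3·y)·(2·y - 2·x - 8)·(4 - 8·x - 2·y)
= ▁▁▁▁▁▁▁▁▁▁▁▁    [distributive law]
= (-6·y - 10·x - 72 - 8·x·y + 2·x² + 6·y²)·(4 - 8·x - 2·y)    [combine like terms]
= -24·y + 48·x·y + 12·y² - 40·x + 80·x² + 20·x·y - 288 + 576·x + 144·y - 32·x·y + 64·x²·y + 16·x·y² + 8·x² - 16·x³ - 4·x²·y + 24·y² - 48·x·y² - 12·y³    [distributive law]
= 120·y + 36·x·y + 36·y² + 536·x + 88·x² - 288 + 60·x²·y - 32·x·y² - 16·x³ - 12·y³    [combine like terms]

Applying distributive law to the line above:

(18·y - 18·x - 72 - 2·x·y + 2·x² + 8·x + 6·y² - 6·x·y - 24·y)·(4 - 8·x - 2·y)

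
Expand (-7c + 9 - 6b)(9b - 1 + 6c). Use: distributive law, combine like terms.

(-7c + 9 - 6b)(9b - 1 + 6c)
= -63bc + 7c - 42c² + 81b - 9 + 54c - 54b² + 6b - 36bc    [distributive law]
= -99bc + 61c - 42c² + 87b - 9 - 54b²    [combine like terms]

-99bc + 61c - 42c² + 87b - 9 - 54b²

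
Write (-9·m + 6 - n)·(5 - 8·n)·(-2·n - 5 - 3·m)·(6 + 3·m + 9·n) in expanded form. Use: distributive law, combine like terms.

(-9·m + 6 - n)·(5 - 8·n)·(-2·n - 5 - 3·m)·(6 + 3·m + 9·n)
= (-45·m + 72·m·n + 30 - 48·n - 5·n + 8·n^2)·(-2·n - 5 - 3·m)·(6 + 3·m + 9·n)    [distributive law]
= (-45·m + 72·m·n + 30 - 53·n + 8·n^2)·(-2·n - 5 - 3·m)·(6 + 3·m + 9·n)    [combine like terms]
= (90·m·n + 225·m + 135·m^2 - 144·m·n^2 - 360·m·n - 216·m^2·n - 60·n - 150 - 90·m + 106·n^2 + 265·n + 159·m·n - 16·n^3 - 40·n^2 - 24·m·n^2)·(6 + 3·m + 9·n)    [distributive law]
= (-111·m·n + 135·m + 135·m^2 - 168·m·n^2 - 216·m^2·n + 205·n - 150 + 66·n^2 - 16·n^3)·(6 + 3·m + 9·n)    [combine like terms]
= -666·m·n - 333·m^2·n - 999·m·n^2 + 810·m + 405·m^2 + 1215·m·n + 810·m^2 + 405·m^3 + 1215·m^2·n - 1008·m·n^2 - 504·m^2·n^2 - 1512·m·n^3 - 1296·m^2·n - 648·m^3·n - 1944·m^2·n^2 + 1230·n + 615·m·n + 1845·n^2 - 900 - 450·m - 1350·n + 396·n^2 + 198·m·n^2 + 594·n^3 - 96·n^3 - 48·m·n^3 - 144·n^4    [distributive law]
= 1164·m·n - 414·m^2·n - 1809·m·n^2 + 360·m + 1215·m^2 + 405·m^3 - 2448·m^2·n^2 - 1560·m·n^3 - 648·m^3·n - 120·n + 2241·n^2 - 900 + 498·n^3 - 144·n^4    [combine like terms]

1164·m·n - 414·m^2·n - 1809·m·n^2 + 360·m + 1215·m^2 + 405·m^3 - 2448·m^2·n^2 - 1560·m·n^3 - 648·m^3·n - 120·n + 2241·n^2 - 900 + 498·n^3 - 144·n^4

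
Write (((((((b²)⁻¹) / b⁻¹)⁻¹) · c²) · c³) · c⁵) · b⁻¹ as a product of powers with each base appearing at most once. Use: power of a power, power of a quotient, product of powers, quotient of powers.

c¹⁰

(((((((b²)⁻¹) / b⁻¹)⁻¹) · c²) · c³) · c⁵) · b⁻¹
= (((((((b²)⁻¹)⁻¹) / ((b⁻¹)⁻¹)) · c²) · c³) · c⁵) · b⁻¹    [power of a quotient]
= ((((((b²)¹) / ((b⁻¹)⁻¹)) · c²) · c³) · c⁵) · b⁻¹    [power of a power]
= ((((b² / ((b⁻¹)⁻¹)) · c²) · c³) · c⁵) · b⁻¹    [power of a power]
= ((((b² / b) · c²) · c³) · c⁵) · b⁻¹    [power of a power]
= (((b · c²) · c³) · c⁵) · b⁻¹    [quotient of powers]
= c¹⁰    [product of powers]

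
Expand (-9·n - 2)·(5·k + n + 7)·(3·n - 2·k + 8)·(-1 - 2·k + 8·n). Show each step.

-1429·k·n² + 954·k²·n² - 882·k·n³ + 590·k²·n - 180·k³·n + 968·k·n - 2109·n³ - 216·n⁴ - 4229·n² - 334·n + 84·k² - 40·k³ + 276·k + 112

(-9·n - 2)·(5·k + n + 7)·(3·n - 2·k + 8)·(-1 - 2·k + 8·n)
= (-45·k·n - 9·n² - 63·n - 10·k - 2·n - 14)·(3·n - 2·k + 8)·(-1 - 2·k + 8·n)    [distributive law]
= (-45·k·n - 9·n² - 65·n - 10·k - 14)·(3·n - 2·k + 8)·(-1 - 2·k + 8·n)    [combine like terms]
= (-135·k·n² + 90·k²·n - 360·k·n - 27·n³ + 18·k·n² - 72·n² - 195·n² + 130·k·n - 520·n - 30·k·n + 20·k² - 80·k - 42·n + 28·k - 112)·(-1 - 2·k + 8·n)    [distributive law]
= (-117·k·n² + 90·k²·n - 260·k·n - 27·n³ - 267·n² - 562·n + 20·k² - 52·k - 112)·(-1 - 2·k + 8·n)    [combine like terms]
= 117·k·n² + 234·k²·n² - 936·k·n³ - 90·k²·n - 180·k³·n + 720·k²·n² + 260·k·n + 520·k²·n - 2080·k·n² + 27·n³ + 54·k·n³ - 216·n⁴ + 267·n² + 534·k·n² - 2136·n³ + 562·n + 1124·k·n - 4496·n² - 20·k² - 40·k³ + 160·k²·n + 52·k + 104·k² - 416·k·n + 112 + 224·k - 896·n    [distributive law]
= -1429·k·n² + 954·k²·n² - 882·k·n³ + 590·k²·n - 180·k³·n + 968·k·n - 2109·n³ - 216·n⁴ - 4229·n² - 334·n + 84·k² - 40·k³ + 276·k + 112    [combine like terms]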